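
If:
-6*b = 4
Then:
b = -2/3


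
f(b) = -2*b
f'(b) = -2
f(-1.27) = 2.54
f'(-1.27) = -2.00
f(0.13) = -0.26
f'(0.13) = -2.00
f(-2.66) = 5.32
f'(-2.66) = -2.00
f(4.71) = -9.42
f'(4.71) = -2.00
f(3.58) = -7.16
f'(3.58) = -2.00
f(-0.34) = 0.68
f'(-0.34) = -2.00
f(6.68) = -13.36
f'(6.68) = -2.00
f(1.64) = -3.28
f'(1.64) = -2.00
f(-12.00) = 24.00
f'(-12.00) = -2.00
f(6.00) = -12.00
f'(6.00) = -2.00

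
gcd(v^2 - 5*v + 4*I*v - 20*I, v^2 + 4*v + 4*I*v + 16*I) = v + 4*I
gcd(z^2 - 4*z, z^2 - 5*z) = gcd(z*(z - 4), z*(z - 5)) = z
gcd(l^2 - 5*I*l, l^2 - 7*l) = l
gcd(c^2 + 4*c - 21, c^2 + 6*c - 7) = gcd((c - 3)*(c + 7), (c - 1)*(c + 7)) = c + 7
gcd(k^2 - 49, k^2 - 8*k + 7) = k - 7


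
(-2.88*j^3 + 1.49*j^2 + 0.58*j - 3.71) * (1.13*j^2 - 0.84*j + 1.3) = -3.2544*j^5 + 4.1029*j^4 - 4.3402*j^3 - 2.7425*j^2 + 3.8704*j - 4.823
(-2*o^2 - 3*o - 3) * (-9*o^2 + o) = 18*o^4 + 25*o^3 + 24*o^2 - 3*o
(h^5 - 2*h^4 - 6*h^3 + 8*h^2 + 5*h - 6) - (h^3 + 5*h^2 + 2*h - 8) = h^5 - 2*h^4 - 7*h^3 + 3*h^2 + 3*h + 2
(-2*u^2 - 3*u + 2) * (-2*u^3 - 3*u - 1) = 4*u^5 + 6*u^4 + 2*u^3 + 11*u^2 - 3*u - 2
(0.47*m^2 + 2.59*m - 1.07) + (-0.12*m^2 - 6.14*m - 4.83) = 0.35*m^2 - 3.55*m - 5.9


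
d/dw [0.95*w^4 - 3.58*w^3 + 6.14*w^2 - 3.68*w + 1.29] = 3.8*w^3 - 10.74*w^2 + 12.28*w - 3.68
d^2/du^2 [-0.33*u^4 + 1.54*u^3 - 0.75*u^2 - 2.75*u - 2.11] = -3.96*u^2 + 9.24*u - 1.5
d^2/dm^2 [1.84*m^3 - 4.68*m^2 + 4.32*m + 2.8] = 11.04*m - 9.36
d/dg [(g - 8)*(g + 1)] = 2*g - 7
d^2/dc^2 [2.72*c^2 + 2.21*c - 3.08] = 5.44000000000000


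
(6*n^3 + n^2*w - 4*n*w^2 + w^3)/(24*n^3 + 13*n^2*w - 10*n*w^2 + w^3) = (-2*n + w)/(-8*n + w)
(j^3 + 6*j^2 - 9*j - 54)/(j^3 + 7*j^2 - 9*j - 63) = (j + 6)/(j + 7)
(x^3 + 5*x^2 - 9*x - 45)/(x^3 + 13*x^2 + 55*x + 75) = (x - 3)/(x + 5)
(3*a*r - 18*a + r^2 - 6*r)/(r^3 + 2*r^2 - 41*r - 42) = (3*a + r)/(r^2 + 8*r + 7)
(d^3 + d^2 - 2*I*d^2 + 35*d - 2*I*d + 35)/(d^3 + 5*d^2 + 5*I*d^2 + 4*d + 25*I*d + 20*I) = (d - 7*I)/(d + 4)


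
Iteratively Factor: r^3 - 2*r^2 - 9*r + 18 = (r - 3)*(r^2 + r - 6) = (r - 3)*(r - 2)*(r + 3)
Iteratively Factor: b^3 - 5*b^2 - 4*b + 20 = (b + 2)*(b^2 - 7*b + 10) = (b - 2)*(b + 2)*(b - 5)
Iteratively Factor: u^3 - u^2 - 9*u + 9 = (u + 3)*(u^2 - 4*u + 3) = (u - 1)*(u + 3)*(u - 3)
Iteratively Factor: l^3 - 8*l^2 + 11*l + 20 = (l - 4)*(l^2 - 4*l - 5) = (l - 4)*(l + 1)*(l - 5)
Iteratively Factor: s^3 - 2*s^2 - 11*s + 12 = (s - 4)*(s^2 + 2*s - 3) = (s - 4)*(s - 1)*(s + 3)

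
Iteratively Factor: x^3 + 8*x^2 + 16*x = (x + 4)*(x^2 + 4*x) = (x + 4)^2*(x)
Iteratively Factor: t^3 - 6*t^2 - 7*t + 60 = (t - 5)*(t^2 - t - 12) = (t - 5)*(t - 4)*(t + 3)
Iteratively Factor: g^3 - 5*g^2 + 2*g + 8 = (g + 1)*(g^2 - 6*g + 8) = (g - 4)*(g + 1)*(g - 2)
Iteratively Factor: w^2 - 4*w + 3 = (w - 1)*(w - 3)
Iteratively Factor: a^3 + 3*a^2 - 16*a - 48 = (a + 3)*(a^2 - 16) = (a + 3)*(a + 4)*(a - 4)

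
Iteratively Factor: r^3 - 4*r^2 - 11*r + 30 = (r - 2)*(r^2 - 2*r - 15) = (r - 5)*(r - 2)*(r + 3)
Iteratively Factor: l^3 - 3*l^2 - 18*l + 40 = (l + 4)*(l^2 - 7*l + 10) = (l - 5)*(l + 4)*(l - 2)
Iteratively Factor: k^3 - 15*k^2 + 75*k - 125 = (k - 5)*(k^2 - 10*k + 25) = (k - 5)^2*(k - 5)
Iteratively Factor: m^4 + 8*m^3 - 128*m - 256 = (m + 4)*(m^3 + 4*m^2 - 16*m - 64) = (m - 4)*(m + 4)*(m^2 + 8*m + 16) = (m - 4)*(m + 4)^2*(m + 4)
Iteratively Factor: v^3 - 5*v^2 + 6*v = (v - 3)*(v^2 - 2*v) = v*(v - 3)*(v - 2)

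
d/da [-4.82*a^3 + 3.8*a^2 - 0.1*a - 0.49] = -14.46*a^2 + 7.6*a - 0.1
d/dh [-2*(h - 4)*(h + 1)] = 6 - 4*h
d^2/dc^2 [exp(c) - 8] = exp(c)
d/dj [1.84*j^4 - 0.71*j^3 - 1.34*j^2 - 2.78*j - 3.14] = 7.36*j^3 - 2.13*j^2 - 2.68*j - 2.78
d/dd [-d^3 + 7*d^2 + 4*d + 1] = -3*d^2 + 14*d + 4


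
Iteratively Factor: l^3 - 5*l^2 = (l)*(l^2 - 5*l) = l*(l - 5)*(l)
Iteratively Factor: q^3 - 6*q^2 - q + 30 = (q + 2)*(q^2 - 8*q + 15) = (q - 5)*(q + 2)*(q - 3)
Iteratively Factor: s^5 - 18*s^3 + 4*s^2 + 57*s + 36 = (s - 3)*(s^4 + 3*s^3 - 9*s^2 - 23*s - 12) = (s - 3)*(s + 1)*(s^3 + 2*s^2 - 11*s - 12) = (s - 3)*(s + 1)^2*(s^2 + s - 12) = (s - 3)*(s + 1)^2*(s + 4)*(s - 3)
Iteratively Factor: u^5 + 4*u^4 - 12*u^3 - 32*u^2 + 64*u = (u + 4)*(u^4 - 12*u^2 + 16*u) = (u + 4)^2*(u^3 - 4*u^2 + 4*u) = (u - 2)*(u + 4)^2*(u^2 - 2*u) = u*(u - 2)*(u + 4)^2*(u - 2)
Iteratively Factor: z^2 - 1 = (z - 1)*(z + 1)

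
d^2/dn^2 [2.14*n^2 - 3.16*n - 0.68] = 4.28000000000000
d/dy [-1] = 0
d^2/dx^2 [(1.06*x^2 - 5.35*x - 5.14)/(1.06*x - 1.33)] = -22.8854/(1.191016*x^3 - 4.483164*x^2 + 5.625102*x - 2.352637)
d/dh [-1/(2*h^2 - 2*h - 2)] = (h - 1/2)/(-h^2 + h + 1)^2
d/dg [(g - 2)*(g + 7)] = 2*g + 5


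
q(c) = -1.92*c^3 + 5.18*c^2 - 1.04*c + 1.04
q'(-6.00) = -270.56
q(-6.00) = 608.48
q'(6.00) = -146.24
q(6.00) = -233.44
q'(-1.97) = -43.80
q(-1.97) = 37.87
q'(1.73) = -0.36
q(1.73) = 4.80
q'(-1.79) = -38.04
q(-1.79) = 30.51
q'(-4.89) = -189.43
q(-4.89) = 354.50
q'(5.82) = -135.85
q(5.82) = -208.06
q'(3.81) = -45.18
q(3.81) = -33.92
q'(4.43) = -68.18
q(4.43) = -68.83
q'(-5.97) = -268.18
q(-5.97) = 600.40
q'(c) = -5.76*c^2 + 10.36*c - 1.04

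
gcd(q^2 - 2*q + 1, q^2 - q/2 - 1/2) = q - 1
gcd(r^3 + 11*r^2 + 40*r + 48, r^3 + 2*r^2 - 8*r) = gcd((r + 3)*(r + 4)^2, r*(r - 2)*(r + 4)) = r + 4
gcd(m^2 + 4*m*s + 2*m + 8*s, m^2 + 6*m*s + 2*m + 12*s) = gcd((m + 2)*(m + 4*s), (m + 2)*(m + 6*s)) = m + 2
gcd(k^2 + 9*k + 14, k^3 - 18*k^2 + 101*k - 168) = 1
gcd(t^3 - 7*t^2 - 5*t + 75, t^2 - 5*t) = t - 5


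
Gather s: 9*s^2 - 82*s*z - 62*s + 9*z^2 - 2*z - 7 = 9*s^2 + s*(-82*z - 62) + 9*z^2 - 2*z - 7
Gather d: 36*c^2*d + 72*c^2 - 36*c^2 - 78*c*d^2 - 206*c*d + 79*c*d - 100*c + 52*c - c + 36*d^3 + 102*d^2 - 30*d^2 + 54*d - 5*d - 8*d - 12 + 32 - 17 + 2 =36*c^2 - 49*c + 36*d^3 + d^2*(72 - 78*c) + d*(36*c^2 - 127*c + 41) + 5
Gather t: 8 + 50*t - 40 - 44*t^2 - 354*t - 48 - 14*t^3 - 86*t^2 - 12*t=-14*t^3 - 130*t^2 - 316*t - 80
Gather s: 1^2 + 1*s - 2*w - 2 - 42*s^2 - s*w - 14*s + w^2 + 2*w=-42*s^2 + s*(-w - 13) + w^2 - 1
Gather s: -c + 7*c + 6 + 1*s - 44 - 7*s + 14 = 6*c - 6*s - 24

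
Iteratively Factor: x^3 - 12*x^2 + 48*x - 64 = (x - 4)*(x^2 - 8*x + 16) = (x - 4)^2*(x - 4)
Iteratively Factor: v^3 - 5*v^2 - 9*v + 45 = (v + 3)*(v^2 - 8*v + 15) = (v - 3)*(v + 3)*(v - 5)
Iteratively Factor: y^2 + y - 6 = (y - 2)*(y + 3)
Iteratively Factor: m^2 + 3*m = (m)*(m + 3)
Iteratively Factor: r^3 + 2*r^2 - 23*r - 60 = (r + 4)*(r^2 - 2*r - 15) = (r + 3)*(r + 4)*(r - 5)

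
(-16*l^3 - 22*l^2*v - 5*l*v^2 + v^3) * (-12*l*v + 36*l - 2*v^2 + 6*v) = 192*l^4*v - 576*l^4 + 296*l^3*v^2 - 888*l^3*v + 104*l^2*v^3 - 312*l^2*v^2 - 2*l*v^4 + 6*l*v^3 - 2*v^5 + 6*v^4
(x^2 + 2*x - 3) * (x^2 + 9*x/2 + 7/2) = x^4 + 13*x^3/2 + 19*x^2/2 - 13*x/2 - 21/2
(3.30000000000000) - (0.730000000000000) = 2.57000000000000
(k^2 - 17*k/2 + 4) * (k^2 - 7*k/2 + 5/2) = k^4 - 12*k^3 + 145*k^2/4 - 141*k/4 + 10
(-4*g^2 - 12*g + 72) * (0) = 0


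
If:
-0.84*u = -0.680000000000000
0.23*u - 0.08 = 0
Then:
No Solution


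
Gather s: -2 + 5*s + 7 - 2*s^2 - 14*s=-2*s^2 - 9*s + 5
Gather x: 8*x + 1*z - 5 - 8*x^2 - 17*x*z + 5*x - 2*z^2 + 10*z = -8*x^2 + x*(13 - 17*z) - 2*z^2 + 11*z - 5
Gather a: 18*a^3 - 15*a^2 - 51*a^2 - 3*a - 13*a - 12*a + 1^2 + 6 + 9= 18*a^3 - 66*a^2 - 28*a + 16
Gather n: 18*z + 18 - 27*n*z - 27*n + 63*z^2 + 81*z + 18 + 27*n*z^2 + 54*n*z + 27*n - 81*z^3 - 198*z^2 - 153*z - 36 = n*(27*z^2 + 27*z) - 81*z^3 - 135*z^2 - 54*z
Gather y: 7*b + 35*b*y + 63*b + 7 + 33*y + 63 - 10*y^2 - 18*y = 70*b - 10*y^2 + y*(35*b + 15) + 70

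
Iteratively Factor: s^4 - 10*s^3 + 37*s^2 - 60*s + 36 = (s - 3)*(s^3 - 7*s^2 + 16*s - 12) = (s - 3)*(s - 2)*(s^2 - 5*s + 6) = (s - 3)^2*(s - 2)*(s - 2)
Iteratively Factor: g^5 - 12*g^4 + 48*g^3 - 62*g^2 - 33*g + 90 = (g - 3)*(g^4 - 9*g^3 + 21*g^2 + g - 30) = (g - 3)*(g + 1)*(g^3 - 10*g^2 + 31*g - 30) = (g - 3)*(g - 2)*(g + 1)*(g^2 - 8*g + 15) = (g - 5)*(g - 3)*(g - 2)*(g + 1)*(g - 3)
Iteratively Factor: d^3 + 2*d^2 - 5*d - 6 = (d + 1)*(d^2 + d - 6) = (d - 2)*(d + 1)*(d + 3)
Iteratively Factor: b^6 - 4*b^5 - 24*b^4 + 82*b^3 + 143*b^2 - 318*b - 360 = (b - 5)*(b^5 + b^4 - 19*b^3 - 13*b^2 + 78*b + 72) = (b - 5)*(b - 3)*(b^4 + 4*b^3 - 7*b^2 - 34*b - 24) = (b - 5)*(b - 3)*(b + 2)*(b^3 + 2*b^2 - 11*b - 12) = (b - 5)*(b - 3)*(b + 2)*(b + 4)*(b^2 - 2*b - 3) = (b - 5)*(b - 3)*(b + 1)*(b + 2)*(b + 4)*(b - 3)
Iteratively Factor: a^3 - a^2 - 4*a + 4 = (a - 1)*(a^2 - 4) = (a - 1)*(a + 2)*(a - 2)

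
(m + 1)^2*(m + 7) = m^3 + 9*m^2 + 15*m + 7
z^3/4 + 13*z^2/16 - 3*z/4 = z*(z/4 + 1)*(z - 3/4)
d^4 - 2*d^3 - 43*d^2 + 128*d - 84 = (d - 6)*(d - 2)*(d - 1)*(d + 7)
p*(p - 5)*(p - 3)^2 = p^4 - 11*p^3 + 39*p^2 - 45*p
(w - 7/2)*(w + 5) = w^2 + 3*w/2 - 35/2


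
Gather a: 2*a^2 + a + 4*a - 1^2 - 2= 2*a^2 + 5*a - 3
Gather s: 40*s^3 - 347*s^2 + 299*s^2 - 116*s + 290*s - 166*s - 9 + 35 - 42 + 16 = 40*s^3 - 48*s^2 + 8*s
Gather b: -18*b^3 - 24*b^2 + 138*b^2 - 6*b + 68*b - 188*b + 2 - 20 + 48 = -18*b^3 + 114*b^2 - 126*b + 30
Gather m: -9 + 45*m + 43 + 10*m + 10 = 55*m + 44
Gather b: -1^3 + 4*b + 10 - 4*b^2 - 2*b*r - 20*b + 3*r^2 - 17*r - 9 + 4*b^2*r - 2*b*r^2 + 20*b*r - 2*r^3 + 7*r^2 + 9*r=b^2*(4*r - 4) + b*(-2*r^2 + 18*r - 16) - 2*r^3 + 10*r^2 - 8*r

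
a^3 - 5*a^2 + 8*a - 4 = (a - 2)^2*(a - 1)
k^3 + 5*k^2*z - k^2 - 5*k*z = k*(k - 1)*(k + 5*z)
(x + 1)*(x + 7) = x^2 + 8*x + 7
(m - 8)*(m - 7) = m^2 - 15*m + 56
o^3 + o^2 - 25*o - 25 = (o - 5)*(o + 1)*(o + 5)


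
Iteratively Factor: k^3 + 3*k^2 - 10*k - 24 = (k + 4)*(k^2 - k - 6) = (k + 2)*(k + 4)*(k - 3)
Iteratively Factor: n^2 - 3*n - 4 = (n + 1)*(n - 4)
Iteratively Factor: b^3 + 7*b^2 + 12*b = (b + 3)*(b^2 + 4*b) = b*(b + 3)*(b + 4)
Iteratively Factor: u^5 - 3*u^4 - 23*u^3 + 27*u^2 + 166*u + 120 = (u + 3)*(u^4 - 6*u^3 - 5*u^2 + 42*u + 40) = (u + 2)*(u + 3)*(u^3 - 8*u^2 + 11*u + 20) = (u - 4)*(u + 2)*(u + 3)*(u^2 - 4*u - 5) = (u - 5)*(u - 4)*(u + 2)*(u + 3)*(u + 1)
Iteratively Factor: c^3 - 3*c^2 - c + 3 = (c + 1)*(c^2 - 4*c + 3) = (c - 1)*(c + 1)*(c - 3)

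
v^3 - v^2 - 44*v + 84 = (v - 6)*(v - 2)*(v + 7)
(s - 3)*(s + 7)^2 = s^3 + 11*s^2 + 7*s - 147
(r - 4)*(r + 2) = r^2 - 2*r - 8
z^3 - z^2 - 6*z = z*(z - 3)*(z + 2)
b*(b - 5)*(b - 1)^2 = b^4 - 7*b^3 + 11*b^2 - 5*b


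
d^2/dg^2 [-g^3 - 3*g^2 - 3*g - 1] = -6*g - 6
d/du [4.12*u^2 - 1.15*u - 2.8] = 8.24*u - 1.15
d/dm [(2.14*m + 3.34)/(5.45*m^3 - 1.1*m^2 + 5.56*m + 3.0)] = (-23.326*m^3 - 52.255*m^2 + 7.348*m - 12.1504)/(29.7025*m^6 - 11.99*m^5 + 61.814*m^4 + 20.468*m^3 + 24.3136*m^2 + 33.36*m + 9.0)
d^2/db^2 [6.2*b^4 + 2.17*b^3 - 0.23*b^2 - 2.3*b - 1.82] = 74.4*b^2 + 13.02*b - 0.46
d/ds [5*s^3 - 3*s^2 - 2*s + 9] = 15*s^2 - 6*s - 2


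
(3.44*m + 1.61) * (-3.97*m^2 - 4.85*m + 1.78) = -13.6568*m^3 - 23.0757*m^2 - 1.6853*m + 2.8658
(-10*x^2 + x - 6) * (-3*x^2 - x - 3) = 30*x^4 + 7*x^3 + 47*x^2 + 3*x + 18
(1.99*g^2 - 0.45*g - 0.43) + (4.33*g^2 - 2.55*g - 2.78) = 6.32*g^2 - 3.0*g - 3.21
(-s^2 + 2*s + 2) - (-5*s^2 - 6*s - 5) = 4*s^2 + 8*s + 7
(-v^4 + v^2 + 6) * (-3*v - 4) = 3*v^5 + 4*v^4 - 3*v^3 - 4*v^2 - 18*v - 24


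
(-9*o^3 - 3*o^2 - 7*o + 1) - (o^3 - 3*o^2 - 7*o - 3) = 4 - 10*o^3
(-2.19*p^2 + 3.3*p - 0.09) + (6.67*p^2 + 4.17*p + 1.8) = 4.48*p^2 + 7.47*p + 1.71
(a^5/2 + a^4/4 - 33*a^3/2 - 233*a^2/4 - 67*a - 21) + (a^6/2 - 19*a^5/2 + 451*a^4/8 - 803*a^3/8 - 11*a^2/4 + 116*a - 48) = a^6/2 - 9*a^5 + 453*a^4/8 - 935*a^3/8 - 61*a^2 + 49*a - 69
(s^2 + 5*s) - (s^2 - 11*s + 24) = 16*s - 24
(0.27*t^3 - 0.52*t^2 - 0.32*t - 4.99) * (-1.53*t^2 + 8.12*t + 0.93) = -0.4131*t^5 + 2.988*t^4 - 3.4817*t^3 + 4.5527*t^2 - 40.8164*t - 4.6407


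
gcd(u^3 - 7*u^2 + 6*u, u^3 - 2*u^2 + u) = u^2 - u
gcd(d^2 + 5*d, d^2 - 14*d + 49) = 1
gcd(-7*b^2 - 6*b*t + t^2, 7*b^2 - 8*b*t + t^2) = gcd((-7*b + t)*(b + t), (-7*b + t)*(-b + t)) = -7*b + t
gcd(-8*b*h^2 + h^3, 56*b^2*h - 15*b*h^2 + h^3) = 8*b*h - h^2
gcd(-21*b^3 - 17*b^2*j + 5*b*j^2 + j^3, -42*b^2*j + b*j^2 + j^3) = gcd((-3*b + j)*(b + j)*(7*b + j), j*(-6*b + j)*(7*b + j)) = 7*b + j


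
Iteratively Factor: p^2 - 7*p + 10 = (p - 5)*(p - 2)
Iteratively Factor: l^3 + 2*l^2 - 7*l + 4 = (l - 1)*(l^2 + 3*l - 4) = (l - 1)^2*(l + 4)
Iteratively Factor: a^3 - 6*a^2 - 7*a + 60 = (a + 3)*(a^2 - 9*a + 20) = (a - 5)*(a + 3)*(a - 4)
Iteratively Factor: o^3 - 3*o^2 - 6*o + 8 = (o - 1)*(o^2 - 2*o - 8) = (o - 1)*(o + 2)*(o - 4)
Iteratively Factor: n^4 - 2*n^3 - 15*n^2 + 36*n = (n - 3)*(n^3 + n^2 - 12*n) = (n - 3)^2*(n^2 + 4*n) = n*(n - 3)^2*(n + 4)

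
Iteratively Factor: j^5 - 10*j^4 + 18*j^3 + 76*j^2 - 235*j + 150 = (j + 3)*(j^4 - 13*j^3 + 57*j^2 - 95*j + 50) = (j - 2)*(j + 3)*(j^3 - 11*j^2 + 35*j - 25) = (j - 5)*(j - 2)*(j + 3)*(j^2 - 6*j + 5) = (j - 5)^2*(j - 2)*(j + 3)*(j - 1)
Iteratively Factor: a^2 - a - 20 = (a + 4)*(a - 5)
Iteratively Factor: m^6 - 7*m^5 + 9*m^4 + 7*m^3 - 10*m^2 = (m - 2)*(m^5 - 5*m^4 - m^3 + 5*m^2) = (m - 2)*(m + 1)*(m^4 - 6*m^3 + 5*m^2) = m*(m - 2)*(m + 1)*(m^3 - 6*m^2 + 5*m) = m*(m - 2)*(m - 1)*(m + 1)*(m^2 - 5*m) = m*(m - 5)*(m - 2)*(m - 1)*(m + 1)*(m)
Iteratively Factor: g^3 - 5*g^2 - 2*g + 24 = (g - 3)*(g^2 - 2*g - 8) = (g - 4)*(g - 3)*(g + 2)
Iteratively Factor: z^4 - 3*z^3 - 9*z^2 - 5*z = (z + 1)*(z^3 - 4*z^2 - 5*z) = (z - 5)*(z + 1)*(z^2 + z) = z*(z - 5)*(z + 1)*(z + 1)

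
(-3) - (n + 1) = -n - 4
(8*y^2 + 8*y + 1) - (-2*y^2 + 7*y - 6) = 10*y^2 + y + 7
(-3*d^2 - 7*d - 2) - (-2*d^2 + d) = -d^2 - 8*d - 2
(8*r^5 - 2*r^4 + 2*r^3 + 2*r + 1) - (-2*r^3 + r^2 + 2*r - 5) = 8*r^5 - 2*r^4 + 4*r^3 - r^2 + 6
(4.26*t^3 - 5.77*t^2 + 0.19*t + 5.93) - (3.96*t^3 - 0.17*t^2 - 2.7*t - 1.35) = 0.3*t^3 - 5.6*t^2 + 2.89*t + 7.28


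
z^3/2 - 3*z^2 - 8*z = z*(z/2 + 1)*(z - 8)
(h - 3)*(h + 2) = h^2 - h - 6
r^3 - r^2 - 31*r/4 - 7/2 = (r - 7/2)*(r + 1/2)*(r + 2)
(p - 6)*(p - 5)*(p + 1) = p^3 - 10*p^2 + 19*p + 30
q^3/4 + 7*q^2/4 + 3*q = q*(q/4 + 1)*(q + 3)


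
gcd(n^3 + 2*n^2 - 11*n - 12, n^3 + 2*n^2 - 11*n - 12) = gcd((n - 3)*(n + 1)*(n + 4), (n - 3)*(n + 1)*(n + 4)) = n^3 + 2*n^2 - 11*n - 12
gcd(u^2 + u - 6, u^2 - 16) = 1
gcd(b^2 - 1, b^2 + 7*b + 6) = b + 1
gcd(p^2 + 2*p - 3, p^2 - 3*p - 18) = p + 3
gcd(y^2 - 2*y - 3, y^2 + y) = y + 1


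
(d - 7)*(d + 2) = d^2 - 5*d - 14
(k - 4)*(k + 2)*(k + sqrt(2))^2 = k^4 - 2*k^3 + 2*sqrt(2)*k^3 - 6*k^2 - 4*sqrt(2)*k^2 - 16*sqrt(2)*k - 4*k - 16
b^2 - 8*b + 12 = (b - 6)*(b - 2)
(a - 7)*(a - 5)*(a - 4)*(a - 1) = a^4 - 17*a^3 + 99*a^2 - 223*a + 140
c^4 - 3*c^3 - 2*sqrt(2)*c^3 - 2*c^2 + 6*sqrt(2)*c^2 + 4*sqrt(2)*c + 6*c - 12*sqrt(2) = (c - 3)*(c - 2*sqrt(2))*(c - sqrt(2))*(c + sqrt(2))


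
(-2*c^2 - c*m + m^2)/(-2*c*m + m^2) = (c + m)/m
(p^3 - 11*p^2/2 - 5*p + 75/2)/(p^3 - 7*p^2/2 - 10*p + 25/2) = (p - 3)/(p - 1)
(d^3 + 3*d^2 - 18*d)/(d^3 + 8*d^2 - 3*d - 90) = d/(d + 5)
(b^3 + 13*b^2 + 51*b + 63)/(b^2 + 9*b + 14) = (b^2 + 6*b + 9)/(b + 2)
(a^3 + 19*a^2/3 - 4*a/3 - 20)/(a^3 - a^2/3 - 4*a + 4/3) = (3*a^2 + 13*a - 30)/(3*a^2 - 7*a + 2)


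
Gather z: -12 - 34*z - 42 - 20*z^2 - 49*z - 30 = -20*z^2 - 83*z - 84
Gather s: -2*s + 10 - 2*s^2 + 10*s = -2*s^2 + 8*s + 10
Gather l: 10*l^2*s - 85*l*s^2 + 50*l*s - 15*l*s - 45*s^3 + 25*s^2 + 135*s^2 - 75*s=10*l^2*s + l*(-85*s^2 + 35*s) - 45*s^3 + 160*s^2 - 75*s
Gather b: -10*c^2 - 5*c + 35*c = -10*c^2 + 30*c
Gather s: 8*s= 8*s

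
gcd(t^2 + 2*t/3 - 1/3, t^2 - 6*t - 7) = t + 1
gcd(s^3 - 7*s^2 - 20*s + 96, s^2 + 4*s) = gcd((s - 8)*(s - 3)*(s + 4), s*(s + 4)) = s + 4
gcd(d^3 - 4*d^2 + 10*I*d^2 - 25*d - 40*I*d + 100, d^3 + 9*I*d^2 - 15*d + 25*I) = d^2 + 10*I*d - 25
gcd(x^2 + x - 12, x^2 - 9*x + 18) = x - 3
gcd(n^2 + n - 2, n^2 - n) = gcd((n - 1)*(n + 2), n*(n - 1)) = n - 1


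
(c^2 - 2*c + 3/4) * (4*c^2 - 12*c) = 4*c^4 - 20*c^3 + 27*c^2 - 9*c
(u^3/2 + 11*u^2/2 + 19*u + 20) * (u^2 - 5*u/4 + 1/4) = u^5/2 + 39*u^4/8 + 49*u^3/4 - 19*u^2/8 - 81*u/4 + 5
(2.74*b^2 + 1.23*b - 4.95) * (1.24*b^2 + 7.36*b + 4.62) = 3.3976*b^4 + 21.6916*b^3 + 15.5736*b^2 - 30.7494*b - 22.869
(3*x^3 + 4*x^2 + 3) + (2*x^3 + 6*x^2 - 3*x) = 5*x^3 + 10*x^2 - 3*x + 3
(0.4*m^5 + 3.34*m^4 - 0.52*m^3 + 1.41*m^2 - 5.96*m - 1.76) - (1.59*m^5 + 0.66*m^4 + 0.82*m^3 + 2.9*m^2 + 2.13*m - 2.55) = -1.19*m^5 + 2.68*m^4 - 1.34*m^3 - 1.49*m^2 - 8.09*m + 0.79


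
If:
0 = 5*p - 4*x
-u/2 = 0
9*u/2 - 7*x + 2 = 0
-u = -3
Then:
No Solution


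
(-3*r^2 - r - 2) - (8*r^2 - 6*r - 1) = -11*r^2 + 5*r - 1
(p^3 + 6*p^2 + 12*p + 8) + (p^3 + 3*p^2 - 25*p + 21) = 2*p^3 + 9*p^2 - 13*p + 29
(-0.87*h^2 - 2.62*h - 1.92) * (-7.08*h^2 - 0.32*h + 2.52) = 6.1596*h^4 + 18.828*h^3 + 12.2396*h^2 - 5.988*h - 4.8384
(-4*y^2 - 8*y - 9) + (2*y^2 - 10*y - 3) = -2*y^2 - 18*y - 12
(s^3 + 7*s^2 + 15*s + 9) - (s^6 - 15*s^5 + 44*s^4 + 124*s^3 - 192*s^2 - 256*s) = -s^6 + 15*s^5 - 44*s^4 - 123*s^3 + 199*s^2 + 271*s + 9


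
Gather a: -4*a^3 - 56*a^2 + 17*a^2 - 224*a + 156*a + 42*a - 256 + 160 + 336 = -4*a^3 - 39*a^2 - 26*a + 240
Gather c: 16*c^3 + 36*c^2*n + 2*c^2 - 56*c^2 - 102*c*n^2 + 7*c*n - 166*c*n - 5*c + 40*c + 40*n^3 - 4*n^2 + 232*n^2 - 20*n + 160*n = 16*c^3 + c^2*(36*n - 54) + c*(-102*n^2 - 159*n + 35) + 40*n^3 + 228*n^2 + 140*n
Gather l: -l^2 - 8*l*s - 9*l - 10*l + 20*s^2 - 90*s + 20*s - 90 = -l^2 + l*(-8*s - 19) + 20*s^2 - 70*s - 90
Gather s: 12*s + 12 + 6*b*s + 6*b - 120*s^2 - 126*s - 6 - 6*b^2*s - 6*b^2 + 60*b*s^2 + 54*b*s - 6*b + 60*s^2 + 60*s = -6*b^2 + s^2*(60*b - 60) + s*(-6*b^2 + 60*b - 54) + 6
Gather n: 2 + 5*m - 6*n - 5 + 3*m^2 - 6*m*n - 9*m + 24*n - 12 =3*m^2 - 4*m + n*(18 - 6*m) - 15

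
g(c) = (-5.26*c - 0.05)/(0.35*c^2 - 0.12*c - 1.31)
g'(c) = (0.12 - 0.7*c)*(-5.26*c - 0.05)/(0.35*c^2 - 0.12*c - 1.31)^2 - 5.26/(0.35*c^2 - 0.12*c - 1.31) = (1.841*c^2 + 0.035*c + 6.8846)/(0.1225*c^4 - 0.084*c^3 - 0.9026*c^2 + 0.3144*c + 1.7161)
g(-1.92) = 47.71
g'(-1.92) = 306.61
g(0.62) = 2.65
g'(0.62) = 4.87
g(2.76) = -14.21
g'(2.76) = 19.99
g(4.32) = -4.84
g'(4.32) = 1.87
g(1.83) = 27.07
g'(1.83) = 102.62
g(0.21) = 0.87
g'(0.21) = 4.00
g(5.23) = -3.61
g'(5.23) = 0.98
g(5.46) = -3.40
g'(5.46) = 0.86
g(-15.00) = 1.00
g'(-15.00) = 0.07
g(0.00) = 0.04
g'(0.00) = 4.01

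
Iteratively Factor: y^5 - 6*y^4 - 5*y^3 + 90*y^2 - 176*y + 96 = (y + 4)*(y^4 - 10*y^3 + 35*y^2 - 50*y + 24) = (y - 3)*(y + 4)*(y^3 - 7*y^2 + 14*y - 8) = (y - 3)*(y - 2)*(y + 4)*(y^2 - 5*y + 4) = (y - 3)*(y - 2)*(y - 1)*(y + 4)*(y - 4)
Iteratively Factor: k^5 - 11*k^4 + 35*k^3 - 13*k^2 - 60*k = (k - 3)*(k^4 - 8*k^3 + 11*k^2 + 20*k) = (k - 4)*(k - 3)*(k^3 - 4*k^2 - 5*k) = k*(k - 4)*(k - 3)*(k^2 - 4*k - 5) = k*(k - 5)*(k - 4)*(k - 3)*(k + 1)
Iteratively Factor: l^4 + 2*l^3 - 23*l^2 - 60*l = (l)*(l^3 + 2*l^2 - 23*l - 60) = l*(l + 4)*(l^2 - 2*l - 15) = l*(l - 5)*(l + 4)*(l + 3)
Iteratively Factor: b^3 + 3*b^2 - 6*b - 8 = (b - 2)*(b^2 + 5*b + 4) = (b - 2)*(b + 1)*(b + 4)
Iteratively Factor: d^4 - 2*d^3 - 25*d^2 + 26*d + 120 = (d + 2)*(d^3 - 4*d^2 - 17*d + 60) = (d - 5)*(d + 2)*(d^2 + d - 12) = (d - 5)*(d + 2)*(d + 4)*(d - 3)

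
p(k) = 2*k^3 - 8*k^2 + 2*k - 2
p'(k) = 6*k^2 - 16*k + 2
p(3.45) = -8.19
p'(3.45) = 18.22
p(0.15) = -1.87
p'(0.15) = -0.26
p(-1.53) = -30.95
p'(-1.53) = 40.53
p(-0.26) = -3.10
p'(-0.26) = 6.57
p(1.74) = -12.20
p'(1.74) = -7.67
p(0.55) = -2.99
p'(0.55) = -4.98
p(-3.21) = -157.01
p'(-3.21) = 115.18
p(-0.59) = -6.38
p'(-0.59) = 13.53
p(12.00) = 2326.00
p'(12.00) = 674.00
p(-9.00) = -2126.00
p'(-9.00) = 632.00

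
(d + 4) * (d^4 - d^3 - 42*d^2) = d^5 + 3*d^4 - 46*d^3 - 168*d^2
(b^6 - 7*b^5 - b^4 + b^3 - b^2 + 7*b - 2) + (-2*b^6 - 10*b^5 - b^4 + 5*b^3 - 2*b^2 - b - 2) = -b^6 - 17*b^5 - 2*b^4 + 6*b^3 - 3*b^2 + 6*b - 4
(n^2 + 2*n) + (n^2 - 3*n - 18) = 2*n^2 - n - 18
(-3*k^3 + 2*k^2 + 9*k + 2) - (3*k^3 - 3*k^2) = -6*k^3 + 5*k^2 + 9*k + 2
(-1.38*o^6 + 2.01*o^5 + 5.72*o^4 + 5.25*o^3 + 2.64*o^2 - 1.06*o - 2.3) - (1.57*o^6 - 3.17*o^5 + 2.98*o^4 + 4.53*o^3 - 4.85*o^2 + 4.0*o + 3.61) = -2.95*o^6 + 5.18*o^5 + 2.74*o^4 + 0.72*o^3 + 7.49*o^2 - 5.06*o - 5.91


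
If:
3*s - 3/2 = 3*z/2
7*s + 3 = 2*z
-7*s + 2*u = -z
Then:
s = -5/3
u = -11/3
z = -13/3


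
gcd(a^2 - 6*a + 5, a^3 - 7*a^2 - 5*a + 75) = a - 5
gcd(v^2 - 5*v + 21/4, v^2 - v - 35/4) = v - 7/2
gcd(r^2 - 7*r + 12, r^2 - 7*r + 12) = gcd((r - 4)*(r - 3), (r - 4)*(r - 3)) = r^2 - 7*r + 12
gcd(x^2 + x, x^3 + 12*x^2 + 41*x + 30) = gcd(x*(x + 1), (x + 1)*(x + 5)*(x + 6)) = x + 1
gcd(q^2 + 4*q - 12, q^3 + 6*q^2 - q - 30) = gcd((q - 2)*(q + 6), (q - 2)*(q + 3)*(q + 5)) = q - 2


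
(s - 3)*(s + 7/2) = s^2 + s/2 - 21/2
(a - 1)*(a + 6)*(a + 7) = a^3 + 12*a^2 + 29*a - 42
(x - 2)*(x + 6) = x^2 + 4*x - 12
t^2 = t^2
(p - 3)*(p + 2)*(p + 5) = p^3 + 4*p^2 - 11*p - 30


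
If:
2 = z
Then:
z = 2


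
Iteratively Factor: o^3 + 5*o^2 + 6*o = (o)*(o^2 + 5*o + 6) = o*(o + 3)*(o + 2)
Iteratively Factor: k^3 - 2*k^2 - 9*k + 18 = (k - 3)*(k^2 + k - 6) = (k - 3)*(k + 3)*(k - 2)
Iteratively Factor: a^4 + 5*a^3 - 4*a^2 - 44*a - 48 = (a + 4)*(a^3 + a^2 - 8*a - 12) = (a + 2)*(a + 4)*(a^2 - a - 6) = (a - 3)*(a + 2)*(a + 4)*(a + 2)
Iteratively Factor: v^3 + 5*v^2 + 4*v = (v)*(v^2 + 5*v + 4) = v*(v + 4)*(v + 1)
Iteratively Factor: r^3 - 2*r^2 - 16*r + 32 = (r - 4)*(r^2 + 2*r - 8) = (r - 4)*(r - 2)*(r + 4)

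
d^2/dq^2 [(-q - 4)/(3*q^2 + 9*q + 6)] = 2*(-(q + 4)*(2*q + 3)^2 + (3*q + 7)*(q^2 + 3*q + 2))/(3*(q^2 + 3*q + 2)^3)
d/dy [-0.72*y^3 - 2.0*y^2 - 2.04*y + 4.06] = -2.16*y^2 - 4.0*y - 2.04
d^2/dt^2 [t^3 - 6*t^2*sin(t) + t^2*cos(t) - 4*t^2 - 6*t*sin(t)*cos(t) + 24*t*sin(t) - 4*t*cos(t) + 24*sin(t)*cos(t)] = 6*t^2*sin(t) - t^2*cos(t) - 28*t*sin(t) + 12*t*sin(2*t) - 20*t*cos(t) + 6*t - 4*sin(t) - 48*sin(2*t) + 50*cos(t) - 12*cos(2*t) - 8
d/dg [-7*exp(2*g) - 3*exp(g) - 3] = (-14*exp(g) - 3)*exp(g)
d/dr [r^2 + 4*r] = 2*r + 4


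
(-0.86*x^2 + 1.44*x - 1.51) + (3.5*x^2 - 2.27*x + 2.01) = 2.64*x^2 - 0.83*x + 0.5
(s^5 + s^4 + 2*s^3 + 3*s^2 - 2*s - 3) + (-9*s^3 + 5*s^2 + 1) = s^5 + s^4 - 7*s^3 + 8*s^2 - 2*s - 2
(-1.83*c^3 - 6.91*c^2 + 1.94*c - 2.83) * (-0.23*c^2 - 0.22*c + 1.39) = 0.4209*c^5 + 1.9919*c^4 - 1.4697*c^3 - 9.3808*c^2 + 3.3192*c - 3.9337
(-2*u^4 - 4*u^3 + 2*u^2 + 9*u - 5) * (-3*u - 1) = 6*u^5 + 14*u^4 - 2*u^3 - 29*u^2 + 6*u + 5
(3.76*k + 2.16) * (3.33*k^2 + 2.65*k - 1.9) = 12.5208*k^3 + 17.1568*k^2 - 1.42*k - 4.104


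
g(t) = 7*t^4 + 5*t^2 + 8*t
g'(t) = 28*t^3 + 10*t + 8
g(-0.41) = -2.24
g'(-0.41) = 1.97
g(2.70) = 430.06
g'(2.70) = 586.12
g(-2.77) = 428.32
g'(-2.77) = -614.81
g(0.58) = 7.11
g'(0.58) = 19.26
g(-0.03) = -0.24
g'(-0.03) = 7.70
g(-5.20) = 5211.73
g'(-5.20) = -3981.02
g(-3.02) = 603.71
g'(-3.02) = -793.42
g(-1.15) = 9.66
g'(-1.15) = -46.08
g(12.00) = 145968.00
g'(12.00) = 48512.00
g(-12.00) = 145776.00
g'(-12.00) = -48496.00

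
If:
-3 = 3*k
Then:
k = -1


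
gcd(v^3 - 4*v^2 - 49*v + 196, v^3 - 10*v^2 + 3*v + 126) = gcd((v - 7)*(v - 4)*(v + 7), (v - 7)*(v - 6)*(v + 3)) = v - 7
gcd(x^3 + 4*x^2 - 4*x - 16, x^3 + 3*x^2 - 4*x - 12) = x^2 - 4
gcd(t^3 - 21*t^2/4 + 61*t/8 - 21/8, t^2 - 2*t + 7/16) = t - 7/4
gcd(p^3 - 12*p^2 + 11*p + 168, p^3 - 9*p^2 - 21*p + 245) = p - 7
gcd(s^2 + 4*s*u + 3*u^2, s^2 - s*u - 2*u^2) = s + u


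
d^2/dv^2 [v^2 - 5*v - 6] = 2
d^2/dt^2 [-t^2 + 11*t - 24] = -2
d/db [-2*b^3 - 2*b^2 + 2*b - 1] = -6*b^2 - 4*b + 2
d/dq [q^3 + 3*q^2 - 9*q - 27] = 3*q^2 + 6*q - 9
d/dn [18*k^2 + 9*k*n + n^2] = 9*k + 2*n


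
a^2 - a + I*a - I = (a - 1)*(a + I)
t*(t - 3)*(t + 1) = t^3 - 2*t^2 - 3*t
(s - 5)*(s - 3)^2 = s^3 - 11*s^2 + 39*s - 45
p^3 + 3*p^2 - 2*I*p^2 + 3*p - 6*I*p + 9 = (p + 3)*(p - 3*I)*(p + I)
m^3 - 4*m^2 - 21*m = m*(m - 7)*(m + 3)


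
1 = 1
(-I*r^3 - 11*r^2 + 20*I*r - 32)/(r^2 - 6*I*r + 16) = (-I*r^2 - 3*r - 4*I)/(r + 2*I)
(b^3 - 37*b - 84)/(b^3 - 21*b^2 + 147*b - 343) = (b^2 + 7*b + 12)/(b^2 - 14*b + 49)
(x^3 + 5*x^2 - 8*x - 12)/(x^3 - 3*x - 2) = (x + 6)/(x + 1)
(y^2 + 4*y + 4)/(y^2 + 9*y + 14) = (y + 2)/(y + 7)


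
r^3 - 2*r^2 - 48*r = r*(r - 8)*(r + 6)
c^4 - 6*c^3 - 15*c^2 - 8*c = c*(c - 8)*(c + 1)^2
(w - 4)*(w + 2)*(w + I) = w^3 - 2*w^2 + I*w^2 - 8*w - 2*I*w - 8*I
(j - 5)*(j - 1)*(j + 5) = j^3 - j^2 - 25*j + 25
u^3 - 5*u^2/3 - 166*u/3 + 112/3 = (u - 8)*(u - 2/3)*(u + 7)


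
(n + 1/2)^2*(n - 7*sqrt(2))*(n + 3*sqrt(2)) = n^4 - 4*sqrt(2)*n^3 + n^3 - 167*n^2/4 - 4*sqrt(2)*n^2 - 42*n - sqrt(2)*n - 21/2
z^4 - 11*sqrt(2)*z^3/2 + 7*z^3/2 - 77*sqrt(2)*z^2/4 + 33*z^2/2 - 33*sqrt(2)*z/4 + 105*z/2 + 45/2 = (z + 1/2)*(z + 3)*(z - 3*sqrt(2))*(z - 5*sqrt(2)/2)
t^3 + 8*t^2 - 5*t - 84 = (t - 3)*(t + 4)*(t + 7)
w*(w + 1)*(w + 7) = w^3 + 8*w^2 + 7*w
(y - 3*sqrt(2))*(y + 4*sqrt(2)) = y^2 + sqrt(2)*y - 24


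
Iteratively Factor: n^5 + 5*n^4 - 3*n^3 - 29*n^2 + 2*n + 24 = (n - 1)*(n^4 + 6*n^3 + 3*n^2 - 26*n - 24) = (n - 1)*(n + 4)*(n^3 + 2*n^2 - 5*n - 6) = (n - 2)*(n - 1)*(n + 4)*(n^2 + 4*n + 3) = (n - 2)*(n - 1)*(n + 3)*(n + 4)*(n + 1)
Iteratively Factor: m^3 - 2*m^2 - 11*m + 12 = (m - 1)*(m^2 - m - 12) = (m - 4)*(m - 1)*(m + 3)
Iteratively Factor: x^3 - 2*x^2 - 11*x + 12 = (x - 4)*(x^2 + 2*x - 3) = (x - 4)*(x + 3)*(x - 1)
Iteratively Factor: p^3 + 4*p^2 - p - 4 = (p + 1)*(p^2 + 3*p - 4) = (p + 1)*(p + 4)*(p - 1)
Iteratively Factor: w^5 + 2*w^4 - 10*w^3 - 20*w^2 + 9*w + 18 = (w - 3)*(w^4 + 5*w^3 + 5*w^2 - 5*w - 6) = (w - 3)*(w + 1)*(w^3 + 4*w^2 + w - 6) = (w - 3)*(w - 1)*(w + 1)*(w^2 + 5*w + 6) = (w - 3)*(w - 1)*(w + 1)*(w + 2)*(w + 3)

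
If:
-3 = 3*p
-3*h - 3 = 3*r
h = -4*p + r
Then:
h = 3/2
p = -1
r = -5/2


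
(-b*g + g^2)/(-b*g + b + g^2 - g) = g/(g - 1)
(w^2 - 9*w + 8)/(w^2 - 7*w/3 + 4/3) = 3*(w - 8)/(3*w - 4)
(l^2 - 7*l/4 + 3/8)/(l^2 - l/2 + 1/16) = 2*(2*l - 3)/(4*l - 1)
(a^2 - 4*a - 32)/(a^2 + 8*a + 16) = (a - 8)/(a + 4)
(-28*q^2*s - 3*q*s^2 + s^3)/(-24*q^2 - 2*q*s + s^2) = s*(7*q - s)/(6*q - s)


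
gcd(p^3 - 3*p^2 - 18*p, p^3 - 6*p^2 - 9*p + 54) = p^2 - 3*p - 18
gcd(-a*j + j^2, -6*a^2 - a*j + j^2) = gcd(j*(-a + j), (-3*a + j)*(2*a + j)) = 1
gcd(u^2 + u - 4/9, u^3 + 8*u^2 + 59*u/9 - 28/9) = u^2 + u - 4/9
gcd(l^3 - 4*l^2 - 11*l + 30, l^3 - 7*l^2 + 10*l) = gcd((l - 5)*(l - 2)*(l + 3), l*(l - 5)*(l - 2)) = l^2 - 7*l + 10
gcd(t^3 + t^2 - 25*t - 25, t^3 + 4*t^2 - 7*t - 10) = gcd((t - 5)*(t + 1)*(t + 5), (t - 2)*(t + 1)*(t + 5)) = t^2 + 6*t + 5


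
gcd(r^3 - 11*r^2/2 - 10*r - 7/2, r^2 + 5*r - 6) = 1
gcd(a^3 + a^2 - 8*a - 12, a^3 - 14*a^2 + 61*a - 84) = a - 3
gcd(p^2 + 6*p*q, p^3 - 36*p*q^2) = p^2 + 6*p*q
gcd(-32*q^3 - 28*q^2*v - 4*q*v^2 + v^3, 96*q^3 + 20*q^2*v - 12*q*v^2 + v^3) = 16*q^2 + 6*q*v - v^2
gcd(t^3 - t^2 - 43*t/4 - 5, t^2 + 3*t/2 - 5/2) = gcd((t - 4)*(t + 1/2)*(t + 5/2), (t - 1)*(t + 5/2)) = t + 5/2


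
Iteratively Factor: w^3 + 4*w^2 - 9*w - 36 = (w + 3)*(w^2 + w - 12) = (w - 3)*(w + 3)*(w + 4)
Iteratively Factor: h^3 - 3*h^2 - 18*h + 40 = (h - 5)*(h^2 + 2*h - 8) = (h - 5)*(h + 4)*(h - 2)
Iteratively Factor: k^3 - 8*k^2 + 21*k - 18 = (k - 3)*(k^2 - 5*k + 6) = (k - 3)*(k - 2)*(k - 3)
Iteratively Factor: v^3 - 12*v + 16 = (v - 2)*(v^2 + 2*v - 8) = (v - 2)*(v + 4)*(v - 2)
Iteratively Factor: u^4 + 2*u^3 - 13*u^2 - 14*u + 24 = (u + 2)*(u^3 - 13*u + 12) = (u - 3)*(u + 2)*(u^2 + 3*u - 4) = (u - 3)*(u - 1)*(u + 2)*(u + 4)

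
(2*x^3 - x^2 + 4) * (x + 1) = 2*x^4 + x^3 - x^2 + 4*x + 4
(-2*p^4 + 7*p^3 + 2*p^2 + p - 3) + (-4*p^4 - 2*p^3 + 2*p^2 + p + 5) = -6*p^4 + 5*p^3 + 4*p^2 + 2*p + 2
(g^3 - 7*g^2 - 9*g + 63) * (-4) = -4*g^3 + 28*g^2 + 36*g - 252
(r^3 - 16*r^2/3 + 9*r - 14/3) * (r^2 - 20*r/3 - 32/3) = r^5 - 12*r^4 + 305*r^3/9 - 70*r^2/9 - 584*r/9 + 448/9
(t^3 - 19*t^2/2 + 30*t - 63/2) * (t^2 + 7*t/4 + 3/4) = t^5 - 31*t^4/4 + 113*t^3/8 + 111*t^2/8 - 261*t/8 - 189/8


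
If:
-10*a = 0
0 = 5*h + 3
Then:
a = 0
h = -3/5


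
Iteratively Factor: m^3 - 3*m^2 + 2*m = (m - 1)*(m^2 - 2*m) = m*(m - 1)*(m - 2)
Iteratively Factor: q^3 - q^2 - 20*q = (q)*(q^2 - q - 20) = q*(q + 4)*(q - 5)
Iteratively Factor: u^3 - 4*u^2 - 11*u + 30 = (u - 2)*(u^2 - 2*u - 15) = (u - 2)*(u + 3)*(u - 5)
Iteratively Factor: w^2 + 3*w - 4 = (w - 1)*(w + 4)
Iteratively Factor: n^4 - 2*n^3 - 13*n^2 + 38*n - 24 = (n + 4)*(n^3 - 6*n^2 + 11*n - 6) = (n - 3)*(n + 4)*(n^2 - 3*n + 2) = (n - 3)*(n - 1)*(n + 4)*(n - 2)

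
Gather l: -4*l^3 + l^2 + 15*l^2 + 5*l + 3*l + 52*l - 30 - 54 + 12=-4*l^3 + 16*l^2 + 60*l - 72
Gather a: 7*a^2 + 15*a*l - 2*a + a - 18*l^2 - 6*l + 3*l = 7*a^2 + a*(15*l - 1) - 18*l^2 - 3*l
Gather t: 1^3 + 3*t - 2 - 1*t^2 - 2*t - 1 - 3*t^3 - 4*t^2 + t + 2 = -3*t^3 - 5*t^2 + 2*t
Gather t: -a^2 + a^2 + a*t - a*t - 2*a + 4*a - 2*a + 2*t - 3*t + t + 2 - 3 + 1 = 0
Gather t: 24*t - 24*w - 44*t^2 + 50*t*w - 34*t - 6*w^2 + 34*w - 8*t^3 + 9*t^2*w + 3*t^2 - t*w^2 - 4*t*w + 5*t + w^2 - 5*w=-8*t^3 + t^2*(9*w - 41) + t*(-w^2 + 46*w - 5) - 5*w^2 + 5*w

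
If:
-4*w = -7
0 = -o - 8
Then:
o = -8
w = 7/4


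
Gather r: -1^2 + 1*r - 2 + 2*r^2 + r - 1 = 2*r^2 + 2*r - 4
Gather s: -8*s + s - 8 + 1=-7*s - 7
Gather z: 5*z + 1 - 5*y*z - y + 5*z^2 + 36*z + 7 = -y + 5*z^2 + z*(41 - 5*y) + 8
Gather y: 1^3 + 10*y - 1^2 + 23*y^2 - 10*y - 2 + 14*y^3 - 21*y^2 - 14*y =14*y^3 + 2*y^2 - 14*y - 2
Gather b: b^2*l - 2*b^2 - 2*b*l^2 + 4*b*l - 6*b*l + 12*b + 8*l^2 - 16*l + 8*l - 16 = b^2*(l - 2) + b*(-2*l^2 - 2*l + 12) + 8*l^2 - 8*l - 16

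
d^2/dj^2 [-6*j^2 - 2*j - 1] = -12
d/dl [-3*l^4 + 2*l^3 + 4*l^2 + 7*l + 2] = -12*l^3 + 6*l^2 + 8*l + 7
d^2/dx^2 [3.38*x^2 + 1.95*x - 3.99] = 6.76000000000000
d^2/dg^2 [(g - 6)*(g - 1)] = 2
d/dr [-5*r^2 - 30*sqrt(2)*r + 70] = -10*r - 30*sqrt(2)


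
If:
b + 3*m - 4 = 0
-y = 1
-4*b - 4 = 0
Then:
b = -1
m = 5/3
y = -1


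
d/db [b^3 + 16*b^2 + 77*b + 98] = 3*b^2 + 32*b + 77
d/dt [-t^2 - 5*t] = -2*t - 5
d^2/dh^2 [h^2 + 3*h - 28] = 2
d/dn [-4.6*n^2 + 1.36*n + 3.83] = 1.36 - 9.2*n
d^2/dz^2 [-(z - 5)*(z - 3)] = -2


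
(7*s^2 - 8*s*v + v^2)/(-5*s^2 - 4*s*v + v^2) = (-7*s^2 + 8*s*v - v^2)/(5*s^2 + 4*s*v - v^2)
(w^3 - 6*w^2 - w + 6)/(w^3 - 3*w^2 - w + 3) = (w - 6)/(w - 3)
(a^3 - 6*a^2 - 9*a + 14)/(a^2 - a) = a - 5 - 14/a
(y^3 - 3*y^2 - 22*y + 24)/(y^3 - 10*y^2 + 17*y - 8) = (y^2 - 2*y - 24)/(y^2 - 9*y + 8)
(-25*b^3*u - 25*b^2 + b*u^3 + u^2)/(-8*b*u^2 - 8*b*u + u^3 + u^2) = (25*b^3*u + 25*b^2 - b*u^3 - u^2)/(u*(8*b*u + 8*b - u^2 - u))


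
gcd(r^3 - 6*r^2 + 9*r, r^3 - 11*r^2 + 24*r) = r^2 - 3*r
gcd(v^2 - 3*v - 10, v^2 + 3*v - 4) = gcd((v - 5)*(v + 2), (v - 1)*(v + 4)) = 1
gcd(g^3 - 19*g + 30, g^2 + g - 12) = g - 3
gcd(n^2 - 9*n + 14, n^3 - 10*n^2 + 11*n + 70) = n - 7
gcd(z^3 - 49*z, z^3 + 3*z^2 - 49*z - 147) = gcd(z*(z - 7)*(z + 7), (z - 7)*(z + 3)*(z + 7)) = z^2 - 49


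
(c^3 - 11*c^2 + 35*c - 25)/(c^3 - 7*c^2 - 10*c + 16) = (c^2 - 10*c + 25)/(c^2 - 6*c - 16)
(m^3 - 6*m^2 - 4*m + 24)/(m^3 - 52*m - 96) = (m^2 - 8*m + 12)/(m^2 - 2*m - 48)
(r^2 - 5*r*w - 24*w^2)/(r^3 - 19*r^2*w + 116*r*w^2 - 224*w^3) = (r + 3*w)/(r^2 - 11*r*w + 28*w^2)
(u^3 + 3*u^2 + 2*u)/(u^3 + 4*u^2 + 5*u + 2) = u/(u + 1)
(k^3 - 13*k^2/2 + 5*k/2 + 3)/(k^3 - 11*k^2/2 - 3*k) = (k - 1)/k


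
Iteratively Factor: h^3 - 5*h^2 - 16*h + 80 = (h - 5)*(h^2 - 16) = (h - 5)*(h - 4)*(h + 4)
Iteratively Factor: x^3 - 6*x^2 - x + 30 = (x - 3)*(x^2 - 3*x - 10) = (x - 5)*(x - 3)*(x + 2)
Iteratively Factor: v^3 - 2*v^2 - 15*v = (v + 3)*(v^2 - 5*v) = v*(v + 3)*(v - 5)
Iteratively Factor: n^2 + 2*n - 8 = (n + 4)*(n - 2)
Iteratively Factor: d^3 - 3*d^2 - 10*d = (d + 2)*(d^2 - 5*d) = d*(d + 2)*(d - 5)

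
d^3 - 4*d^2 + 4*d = d*(d - 2)^2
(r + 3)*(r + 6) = r^2 + 9*r + 18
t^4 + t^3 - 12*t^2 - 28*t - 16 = (t - 4)*(t + 1)*(t + 2)^2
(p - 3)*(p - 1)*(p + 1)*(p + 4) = p^4 + p^3 - 13*p^2 - p + 12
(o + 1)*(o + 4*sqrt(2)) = o^2 + o + 4*sqrt(2)*o + 4*sqrt(2)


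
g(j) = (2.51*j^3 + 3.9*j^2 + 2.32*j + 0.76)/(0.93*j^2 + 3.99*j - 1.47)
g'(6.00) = 2.35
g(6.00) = 12.46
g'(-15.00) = 2.34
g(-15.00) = -51.56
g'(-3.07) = -12.92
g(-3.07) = 8.52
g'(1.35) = 1.19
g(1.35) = 3.06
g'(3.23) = 2.03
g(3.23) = 6.32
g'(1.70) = 1.50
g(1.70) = 3.54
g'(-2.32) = -4.48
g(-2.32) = 2.62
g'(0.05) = -4.40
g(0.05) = -0.70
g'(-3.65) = -36.76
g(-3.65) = 21.35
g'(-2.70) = -7.53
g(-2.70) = 4.85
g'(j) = (-1.86*j - 3.99)*(2.51*j^3 + 3.9*j^2 + 2.32*j + 0.76)/(0.93*j^2 + 3.99*j - 1.47)^2 + (7.53*j^2 + 7.8*j + 2.32)/(0.93*j^2 + 3.99*j - 1.47) = (2.3343*j^4 + 20.0298*j^3 + 2.3343*j^2 - 12.8796*j - 6.4428)/(0.8649*j^4 + 7.4214*j^3 + 13.1859*j^2 - 11.7306*j + 2.1609)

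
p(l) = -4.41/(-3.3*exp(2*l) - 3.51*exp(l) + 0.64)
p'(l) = -4.41*(6.6*exp(2*l) + 3.51*exp(l))/(-3.3*exp(2*l) - 3.51*exp(l) + 0.64)^2 = (-29.106*exp(l) - 15.4791)*exp(l)/(3.3*exp(2*l) + 3.51*exp(l) - 0.64)^2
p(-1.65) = 28.30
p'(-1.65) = -166.67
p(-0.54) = 1.75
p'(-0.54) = -2.96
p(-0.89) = 3.25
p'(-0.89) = -6.11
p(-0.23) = 1.04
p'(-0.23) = -1.71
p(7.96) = 0.00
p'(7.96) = -0.00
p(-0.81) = 2.80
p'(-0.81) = -5.10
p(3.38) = 0.00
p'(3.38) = -0.00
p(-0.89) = 3.25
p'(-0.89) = -6.11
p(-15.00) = -6.89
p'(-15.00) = 0.00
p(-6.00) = -6.99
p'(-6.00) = -0.10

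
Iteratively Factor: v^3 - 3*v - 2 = (v + 1)*(v^2 - v - 2) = (v - 2)*(v + 1)*(v + 1)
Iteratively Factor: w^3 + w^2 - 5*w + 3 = (w - 1)*(w^2 + 2*w - 3) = (w - 1)*(w + 3)*(w - 1)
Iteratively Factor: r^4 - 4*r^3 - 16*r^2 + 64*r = (r - 4)*(r^3 - 16*r) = r*(r - 4)*(r^2 - 16) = r*(r - 4)*(r + 4)*(r - 4)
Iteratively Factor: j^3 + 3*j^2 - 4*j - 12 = (j + 2)*(j^2 + j - 6) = (j - 2)*(j + 2)*(j + 3)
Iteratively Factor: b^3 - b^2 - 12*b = (b)*(b^2 - b - 12) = b*(b - 4)*(b + 3)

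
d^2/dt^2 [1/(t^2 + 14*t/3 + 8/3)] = 6*(-9*t^2 - 42*t + 4*(3*t + 7)^2 - 24)/(3*t^2 + 14*t + 8)^3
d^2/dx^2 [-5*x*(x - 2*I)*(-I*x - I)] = 30*I*x + 20 + 10*I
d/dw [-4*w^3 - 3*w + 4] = -12*w^2 - 3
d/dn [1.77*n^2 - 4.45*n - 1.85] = 3.54*n - 4.45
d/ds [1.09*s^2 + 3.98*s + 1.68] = 2.18*s + 3.98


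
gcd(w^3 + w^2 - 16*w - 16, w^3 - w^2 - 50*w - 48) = w + 1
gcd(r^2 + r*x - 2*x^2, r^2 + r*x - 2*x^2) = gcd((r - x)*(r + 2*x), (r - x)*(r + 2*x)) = -r^2 - r*x + 2*x^2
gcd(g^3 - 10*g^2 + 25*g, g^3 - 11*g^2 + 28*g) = g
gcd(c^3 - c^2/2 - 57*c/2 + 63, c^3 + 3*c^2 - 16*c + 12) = c + 6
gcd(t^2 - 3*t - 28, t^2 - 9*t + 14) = t - 7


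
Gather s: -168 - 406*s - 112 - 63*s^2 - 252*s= -63*s^2 - 658*s - 280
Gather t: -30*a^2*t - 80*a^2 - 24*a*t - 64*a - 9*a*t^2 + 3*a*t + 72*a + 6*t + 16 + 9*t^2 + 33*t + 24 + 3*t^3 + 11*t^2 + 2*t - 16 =-80*a^2 + 8*a + 3*t^3 + t^2*(20 - 9*a) + t*(-30*a^2 - 21*a + 41) + 24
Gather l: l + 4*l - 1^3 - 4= 5*l - 5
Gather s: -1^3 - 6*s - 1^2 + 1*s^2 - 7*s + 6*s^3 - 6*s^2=6*s^3 - 5*s^2 - 13*s - 2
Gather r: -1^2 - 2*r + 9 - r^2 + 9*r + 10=-r^2 + 7*r + 18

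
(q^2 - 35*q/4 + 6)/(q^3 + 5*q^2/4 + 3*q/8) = 2*(4*q^2 - 35*q + 24)/(q*(8*q^2 + 10*q + 3))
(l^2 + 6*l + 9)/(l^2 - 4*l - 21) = (l + 3)/(l - 7)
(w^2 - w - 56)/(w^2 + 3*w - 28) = (w - 8)/(w - 4)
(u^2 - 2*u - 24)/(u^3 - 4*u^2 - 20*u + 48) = 1/(u - 2)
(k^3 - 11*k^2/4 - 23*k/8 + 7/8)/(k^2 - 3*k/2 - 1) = (-8*k^3 + 22*k^2 + 23*k - 7)/(4*(-2*k^2 + 3*k + 2))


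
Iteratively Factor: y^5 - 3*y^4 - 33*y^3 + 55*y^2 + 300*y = (y + 4)*(y^4 - 7*y^3 - 5*y^2 + 75*y) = (y - 5)*(y + 4)*(y^3 - 2*y^2 - 15*y) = y*(y - 5)*(y + 4)*(y^2 - 2*y - 15) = y*(y - 5)*(y + 3)*(y + 4)*(y - 5)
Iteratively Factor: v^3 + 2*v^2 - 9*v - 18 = (v - 3)*(v^2 + 5*v + 6) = (v - 3)*(v + 2)*(v + 3)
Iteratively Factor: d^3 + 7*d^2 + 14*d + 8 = (d + 4)*(d^2 + 3*d + 2) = (d + 2)*(d + 4)*(d + 1)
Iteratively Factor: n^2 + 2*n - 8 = (n + 4)*(n - 2)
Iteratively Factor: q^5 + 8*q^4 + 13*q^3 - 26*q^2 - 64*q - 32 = (q + 1)*(q^4 + 7*q^3 + 6*q^2 - 32*q - 32) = (q + 1)*(q + 4)*(q^3 + 3*q^2 - 6*q - 8) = (q - 2)*(q + 1)*(q + 4)*(q^2 + 5*q + 4) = (q - 2)*(q + 1)*(q + 4)^2*(q + 1)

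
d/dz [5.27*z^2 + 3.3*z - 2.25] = 10.54*z + 3.3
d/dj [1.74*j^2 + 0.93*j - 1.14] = 3.48*j + 0.93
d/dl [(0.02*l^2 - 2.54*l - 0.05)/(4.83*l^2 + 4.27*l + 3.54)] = (12.3536*l^2 + 0.624600000000001*l - 8.7781)/(23.3289*l^4 + 41.2482*l^3 + 52.4293*l^2 + 30.2316*l + 12.5316)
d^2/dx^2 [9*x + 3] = 0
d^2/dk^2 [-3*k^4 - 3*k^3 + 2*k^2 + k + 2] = -36*k^2 - 18*k + 4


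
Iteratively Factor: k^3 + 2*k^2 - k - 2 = (k - 1)*(k^2 + 3*k + 2) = (k - 1)*(k + 2)*(k + 1)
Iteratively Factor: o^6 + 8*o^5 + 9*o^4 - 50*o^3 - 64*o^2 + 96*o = (o - 2)*(o^5 + 10*o^4 + 29*o^3 + 8*o^2 - 48*o) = (o - 2)*(o + 4)*(o^4 + 6*o^3 + 5*o^2 - 12*o) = (o - 2)*(o + 4)^2*(o^3 + 2*o^2 - 3*o) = (o - 2)*(o - 1)*(o + 4)^2*(o^2 + 3*o) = (o - 2)*(o - 1)*(o + 3)*(o + 4)^2*(o)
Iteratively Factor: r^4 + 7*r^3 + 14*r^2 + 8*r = (r + 1)*(r^3 + 6*r^2 + 8*r) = r*(r + 1)*(r^2 + 6*r + 8) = r*(r + 1)*(r + 2)*(r + 4)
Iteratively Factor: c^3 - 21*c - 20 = (c - 5)*(c^2 + 5*c + 4) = (c - 5)*(c + 1)*(c + 4)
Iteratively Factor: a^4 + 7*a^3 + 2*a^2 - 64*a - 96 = (a + 2)*(a^3 + 5*a^2 - 8*a - 48) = (a + 2)*(a + 4)*(a^2 + a - 12) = (a + 2)*(a + 4)^2*(a - 3)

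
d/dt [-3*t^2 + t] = 1 - 6*t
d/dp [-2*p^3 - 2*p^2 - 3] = 2*p*(-3*p - 2)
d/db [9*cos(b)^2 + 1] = -9*sin(2*b)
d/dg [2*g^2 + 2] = 4*g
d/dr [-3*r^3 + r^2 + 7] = r*(2 - 9*r)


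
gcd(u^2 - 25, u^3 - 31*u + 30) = u - 5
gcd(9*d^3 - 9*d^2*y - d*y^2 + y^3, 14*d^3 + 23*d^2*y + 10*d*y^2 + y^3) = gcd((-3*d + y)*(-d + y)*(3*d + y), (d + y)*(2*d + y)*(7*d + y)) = 1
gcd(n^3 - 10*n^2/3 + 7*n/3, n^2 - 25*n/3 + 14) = n - 7/3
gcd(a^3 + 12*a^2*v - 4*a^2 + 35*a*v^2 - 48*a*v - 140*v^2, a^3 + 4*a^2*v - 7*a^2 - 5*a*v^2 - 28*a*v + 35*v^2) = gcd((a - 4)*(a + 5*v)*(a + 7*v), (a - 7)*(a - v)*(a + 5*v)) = a + 5*v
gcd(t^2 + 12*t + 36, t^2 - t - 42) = t + 6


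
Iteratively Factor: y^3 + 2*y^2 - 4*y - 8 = (y + 2)*(y^2 - 4) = (y + 2)^2*(y - 2)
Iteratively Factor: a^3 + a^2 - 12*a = (a)*(a^2 + a - 12) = a*(a - 3)*(a + 4)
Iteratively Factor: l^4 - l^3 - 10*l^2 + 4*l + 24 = (l - 3)*(l^3 + 2*l^2 - 4*l - 8) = (l - 3)*(l + 2)*(l^2 - 4) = (l - 3)*(l - 2)*(l + 2)*(l + 2)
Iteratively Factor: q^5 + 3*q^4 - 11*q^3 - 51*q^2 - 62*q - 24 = (q + 1)*(q^4 + 2*q^3 - 13*q^2 - 38*q - 24) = (q - 4)*(q + 1)*(q^3 + 6*q^2 + 11*q + 6) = (q - 4)*(q + 1)*(q + 3)*(q^2 + 3*q + 2) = (q - 4)*(q + 1)^2*(q + 3)*(q + 2)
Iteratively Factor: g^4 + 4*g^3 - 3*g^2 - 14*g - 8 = (g + 4)*(g^3 - 3*g - 2) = (g - 2)*(g + 4)*(g^2 + 2*g + 1) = (g - 2)*(g + 1)*(g + 4)*(g + 1)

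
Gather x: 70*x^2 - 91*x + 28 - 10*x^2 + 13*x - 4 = 60*x^2 - 78*x + 24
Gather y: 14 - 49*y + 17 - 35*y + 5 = 36 - 84*y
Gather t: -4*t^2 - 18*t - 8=-4*t^2 - 18*t - 8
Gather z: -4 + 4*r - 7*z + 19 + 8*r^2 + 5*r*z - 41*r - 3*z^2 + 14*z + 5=8*r^2 - 37*r - 3*z^2 + z*(5*r + 7) + 20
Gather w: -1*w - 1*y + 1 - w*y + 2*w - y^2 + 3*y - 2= w*(1 - y) - y^2 + 2*y - 1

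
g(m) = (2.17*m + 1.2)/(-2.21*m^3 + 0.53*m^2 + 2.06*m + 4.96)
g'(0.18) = 0.29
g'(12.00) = 0.00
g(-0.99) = -0.17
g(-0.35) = 0.10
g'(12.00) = 0.00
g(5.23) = -0.04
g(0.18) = 0.30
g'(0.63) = 0.36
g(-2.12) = -0.14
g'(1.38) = 4.95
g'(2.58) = 0.37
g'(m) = (2.17*m + 1.2)*(6.63*m^2 - 1.06*m - 2.06)/(-2.21*m^3 + 0.53*m^2 + 2.06*m + 4.96)^2 + 2.17/(-2.21*m^3 + 0.53*m^2 + 2.06*m + 4.96) = (9.5914*m^3 + 6.8059*m^2 - 1.272*m + 8.2912)/(4.8841*m^6 - 2.3426*m^5 - 8.8243*m^4 - 19.7396*m^3 + 9.5012*m^2 + 20.4352*m + 24.6016)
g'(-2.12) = -0.09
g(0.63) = 0.43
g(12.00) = -0.01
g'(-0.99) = 0.22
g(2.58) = -0.28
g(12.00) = -0.01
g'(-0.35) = 0.47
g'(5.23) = 0.02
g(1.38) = 1.40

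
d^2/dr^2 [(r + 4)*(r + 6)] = 2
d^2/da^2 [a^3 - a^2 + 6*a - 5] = 6*a - 2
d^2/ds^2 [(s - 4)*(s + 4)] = 2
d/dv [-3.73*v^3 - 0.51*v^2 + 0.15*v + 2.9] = -11.19*v^2 - 1.02*v + 0.15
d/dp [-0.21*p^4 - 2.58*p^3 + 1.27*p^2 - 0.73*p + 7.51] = -0.84*p^3 - 7.74*p^2 + 2.54*p - 0.73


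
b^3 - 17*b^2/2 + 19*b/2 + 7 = (b - 7)*(b - 2)*(b + 1/2)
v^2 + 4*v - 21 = (v - 3)*(v + 7)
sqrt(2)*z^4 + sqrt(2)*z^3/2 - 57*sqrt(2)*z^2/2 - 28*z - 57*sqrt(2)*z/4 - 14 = (z + 1/2)*(z - 4*sqrt(2))*(z + 7*sqrt(2)/2)*(sqrt(2)*z + 1)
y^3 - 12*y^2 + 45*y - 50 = (y - 5)^2*(y - 2)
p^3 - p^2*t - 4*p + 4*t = (p - 2)*(p + 2)*(p - t)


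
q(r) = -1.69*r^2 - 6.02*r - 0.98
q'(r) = -3.38*r - 6.02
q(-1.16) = 3.73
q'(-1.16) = -2.10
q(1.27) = -11.35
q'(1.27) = -10.31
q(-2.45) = 3.62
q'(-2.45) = 2.26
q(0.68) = -5.86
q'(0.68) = -8.32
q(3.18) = -37.21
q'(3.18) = -16.77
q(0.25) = -2.59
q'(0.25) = -6.86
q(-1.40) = 4.14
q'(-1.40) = -1.29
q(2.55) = -27.32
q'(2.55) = -14.64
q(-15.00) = -290.93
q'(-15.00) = 44.68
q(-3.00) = 1.87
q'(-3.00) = 4.12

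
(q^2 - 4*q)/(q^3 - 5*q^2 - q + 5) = q*(q - 4)/(q^3 - 5*q^2 - q + 5)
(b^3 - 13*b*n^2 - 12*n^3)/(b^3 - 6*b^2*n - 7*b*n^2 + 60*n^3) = (b + n)/(b - 5*n)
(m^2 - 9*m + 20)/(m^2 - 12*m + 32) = (m - 5)/(m - 8)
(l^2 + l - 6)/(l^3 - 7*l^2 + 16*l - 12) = (l + 3)/(l^2 - 5*l + 6)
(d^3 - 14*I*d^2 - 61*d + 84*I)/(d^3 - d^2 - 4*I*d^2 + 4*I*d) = (d^2 - 10*I*d - 21)/(d*(d - 1))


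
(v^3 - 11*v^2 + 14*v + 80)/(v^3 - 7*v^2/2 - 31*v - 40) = 2*(v - 5)/(2*v + 5)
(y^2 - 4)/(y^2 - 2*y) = (y + 2)/y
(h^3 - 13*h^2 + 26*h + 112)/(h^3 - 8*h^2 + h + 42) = (h - 8)/(h - 3)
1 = 1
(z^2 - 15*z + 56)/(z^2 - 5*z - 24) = (z - 7)/(z + 3)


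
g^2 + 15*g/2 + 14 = (g + 7/2)*(g + 4)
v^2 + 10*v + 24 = (v + 4)*(v + 6)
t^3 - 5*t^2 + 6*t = t*(t - 3)*(t - 2)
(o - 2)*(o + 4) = o^2 + 2*o - 8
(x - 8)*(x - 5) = x^2 - 13*x + 40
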